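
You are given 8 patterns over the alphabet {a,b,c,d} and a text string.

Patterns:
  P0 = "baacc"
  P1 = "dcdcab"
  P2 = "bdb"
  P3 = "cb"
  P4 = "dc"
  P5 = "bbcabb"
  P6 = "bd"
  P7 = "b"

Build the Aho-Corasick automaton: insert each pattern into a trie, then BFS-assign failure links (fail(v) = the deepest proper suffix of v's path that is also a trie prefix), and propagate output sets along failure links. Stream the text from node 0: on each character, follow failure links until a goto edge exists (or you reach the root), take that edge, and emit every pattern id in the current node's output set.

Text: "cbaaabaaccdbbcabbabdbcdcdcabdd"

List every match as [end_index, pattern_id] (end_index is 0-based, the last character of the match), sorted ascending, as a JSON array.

Construct AC machine:
Trie nodes:
  n0 'ε': b→1 c→14 d→6
  n1 'b': a→2 b→16 d→12  ←P7
  n2 'ba': a→3
  n3 'baa': c→4
  n4 'baac': c→5
  n5 'baacc': ·  ←P0
  n6 'd': c→7
  n7 'dc': d→8  ←P4
  n8 'dcd': c→9
  n9 'dcdc': a→10
  n10 'dcdca': b→11
  n11 'dcdcab': ·  ←P1
  n12 'bd': b→13  ←P6
  n13 'bdb': ·  ←P2
  n14 'c': b→15
  n15 'cb': ·  ←P3
  n16 'bb': c→17
  n17 'bbc': a→18
  n18 'bbca': b→19
  n19 'bbcab': b→20
  n20 'bbcabb': ·  ←P5

Failure links (BFS by depth):
  n1('b'): parent n0 fail=0; on 'b' 0 → fail=0;  out {7}∪∅={7}
  n6('d'): parent n0 fail=0; on 'd' 0 → fail=0;  out ∅∪∅=∅
  n14('c'): parent n0 fail=0; on 'c' 0 → fail=0;  out ∅∪∅=∅
  n2('ba'): parent n1 fail=0; on 'a' 0 → fail=0;  out ∅∪∅=∅
  n7('dc'): parent n6 fail=0; on 'c' 0 → fail=14;  out {4}∪∅={4}
  n12('bd'): parent n1 fail=0; on 'd' 0 → fail=6;  out {6}∪∅={6}
  n15('cb'): parent n14 fail=0; on 'b' 0 → fail=1;  out {3}∪{7}={3,7}
  n16('bb'): parent n1 fail=0; on 'b' 0 → fail=1;  out ∅∪{7}={7}
  n3('baa'): parent n2 fail=0; on 'a' 0 → fail=0;  out ∅∪∅=∅
  n8('dcd'): parent n7 fail=14; on 'd' 14→0 → fail=6;  out ∅∪∅=∅
  n13('bdb'): parent n12 fail=6; on 'b' 6→0 → fail=1;  out {2}∪{7}={2,7}
  n17('bbc'): parent n16 fail=1; on 'c' 1→0 → fail=14;  out ∅∪∅=∅
  n4('baac'): parent n3 fail=0; on 'c' 0 → fail=14;  out ∅∪∅=∅
  n9('dcdc'): parent n8 fail=6; on 'c' 6 → fail=7;  out ∅∪{4}={4}
  n18('bbca'): parent n17 fail=14; on 'a' 14→0 → fail=0;  out ∅∪∅=∅
  n5('baacc'): parent n4 fail=14; on 'c' 14→0 → fail=14;  out {0}∪∅={0}
  n10('dcdca'): parent n9 fail=7; on 'a' 7→14→0 → fail=0;  out ∅∪∅=∅
  n19('bbcab'): parent n18 fail=0; on 'b' 0 → fail=1;  out ∅∪{7}={7}
  n11('dcdcab'): parent n10 fail=0; on 'b' 0 → fail=1;  out {1}∪{7}={1,7}
  n20('bbcabb'): parent n19 fail=1; on 'b' 1 → fail=16;  out {5}∪{7}={5,7}

Text stream:
[0] read 'c'  n0⇒n14
[1] read 'b'  n14⇒n15  emit P3@[0:1],P7@[1:1]
[2] read 'a'  n15⇒n2 (fail-walked)
[3] read 'a'  n2⇒n3
[4] read 'a'  n3⇒n0 (fail-walked)
[5] read 'b'  n0⇒n1  emit P7@[5:5]
[6] read 'a'  n1⇒n2
[7] read 'a'  n2⇒n3
[8] read 'c'  n3⇒n4
[9] read 'c'  n4⇒n5  emit P0@[5:9]
[10] read 'd'  n5⇒n6 (fail-walked)
[11] read 'b'  n6⇒n1 (fail-walked)  emit P7@[11:11]
[12] read 'b'  n1⇒n16  emit P7@[12:12]
[13] read 'c'  n16⇒n17
[14] read 'a'  n17⇒n18
[15] read 'b'  n18⇒n19  emit P7@[15:15]
[16] read 'b'  n19⇒n20  emit P5@[11:16],P7@[16:16]
[17] read 'a'  n20⇒n2 (fail-walked)
[18] read 'b'  n2⇒n1 (fail-walked)  emit P7@[18:18]
[19] read 'd'  n1⇒n12  emit P6@[18:19]
[20] read 'b'  n12⇒n13  emit P2@[18:20],P7@[20:20]
[21] read 'c'  n13⇒n14 (fail-walked)
[22] read 'd'  n14⇒n6 (fail-walked)
[23] read 'c'  n6⇒n7  emit P4@[22:23]
[24] read 'd'  n7⇒n8
[25] read 'c'  n8⇒n9  emit P4@[24:25]
[26] read 'a'  n9⇒n10
[27] read 'b'  n10⇒n11  emit P1@[22:27],P7@[27:27]
[28] read 'd'  n11⇒n12 (fail-walked)  emit P6@[27:28]
[29] read 'd'  n12⇒n6 (fail-walked)

All matches (sorted): [[1,3],[1,7],[5,7],[9,0],[11,7],[12,7],[15,7],[16,5],[16,7],[18,7],[19,6],[20,2],[20,7],[23,4],[25,4],[27,1],[27,7],[28,6]]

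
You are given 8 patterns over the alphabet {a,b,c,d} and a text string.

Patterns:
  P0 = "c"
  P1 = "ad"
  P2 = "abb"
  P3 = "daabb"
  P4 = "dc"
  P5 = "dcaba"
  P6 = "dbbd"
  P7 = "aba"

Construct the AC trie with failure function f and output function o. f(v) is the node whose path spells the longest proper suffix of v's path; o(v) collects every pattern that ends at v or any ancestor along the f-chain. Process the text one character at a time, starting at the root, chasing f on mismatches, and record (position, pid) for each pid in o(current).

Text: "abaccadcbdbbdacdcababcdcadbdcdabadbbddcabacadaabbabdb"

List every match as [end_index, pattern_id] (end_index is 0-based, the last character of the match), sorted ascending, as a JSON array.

Construct AC machine:
Trie nodes:
  0='ε' goto a→2 c→1 d→6
  1='c' goto ·  [P0 ends]
  2='a' goto b→4 d→3
  3='ad' goto ·  [P1 ends]
  4='ab' goto a→18 b→5
  5='abb' goto ·  [P2 ends]
  6='d' goto a→7 b→15 c→11
  7='da' goto a→8
  8='daa' goto b→9
  9='daab' goto b→10
  10='daabb' goto ·  [P3 ends]
  11='dc' goto a→12  [P4 ends]
  12='dca' goto b→13
  13='dcab' goto a→14
  14='dcaba' goto ·  [P5 ends]
  15='db' goto b→16
  16='dbb' goto d→17
  17='dbbd' goto ·  [P6 ends]
  18='aba' goto ·  [P7 ends]

BFS fail/out derivation:
  fail(1) 'c': from fail(0)=0 chase 'c': 0 ⇒ 0;  out={0}∪out(0)={0}
  fail(2) 'a': from fail(0)=0 chase 'a': 0 ⇒ 0;  out=∅∪out(0)=∅
  fail(6) 'd': from fail(0)=0 chase 'd': 0 ⇒ 0;  out=∅∪out(0)=∅
  fail(3) 'ad': from fail(2)=0 chase 'd': 0 ⇒ 6;  out={1}∪out(6)={1}
  fail(4) 'ab': from fail(2)=0 chase 'b': 0 ⇒ 0;  out=∅∪out(0)=∅
  fail(7) 'da': from fail(6)=0 chase 'a': 0 ⇒ 2;  out=∅∪out(2)=∅
  fail(11) 'dc': from fail(6)=0 chase 'c': 0 ⇒ 1;  out={4}∪out(1)={0,4}
  fail(15) 'db': from fail(6)=0 chase 'b': 0 ⇒ 0;  out=∅∪out(0)=∅
  fail(5) 'abb': from fail(4)=0 chase 'b': 0 ⇒ 0;  out={2}∪out(0)={2}
  fail(8) 'daa': from fail(7)=2 chase 'a': 2→0 ⇒ 2;  out=∅∪out(2)=∅
  fail(12) 'dca': from fail(11)=1 chase 'a': 1→0 ⇒ 2;  out=∅∪out(2)=∅
  fail(16) 'dbb': from fail(15)=0 chase 'b': 0 ⇒ 0;  out=∅∪out(0)=∅
  fail(18) 'aba': from fail(4)=0 chase 'a': 0 ⇒ 2;  out={7}∪out(2)={7}
  fail(9) 'daab': from fail(8)=2 chase 'b': 2 ⇒ 4;  out=∅∪out(4)=∅
  fail(13) 'dcab': from fail(12)=2 chase 'b': 2 ⇒ 4;  out=∅∪out(4)=∅
  fail(17) 'dbbd': from fail(16)=0 chase 'd': 0 ⇒ 6;  out={6}∪out(6)={6}
  fail(10) 'daabb': from fail(9)=4 chase 'b': 4 ⇒ 5;  out={3}∪out(5)={2,3}
  fail(14) 'dcaba': from fail(13)=4 chase 'a': 4 ⇒ 18;  out={5}∪out(18)={5,7}

Text stream:
[0] read 'a'  n0⇒n2
[1] read 'b'  n2⇒n4
[2] read 'a'  n4⇒n18  → match P7@[0:2]
[3] read 'c'  n18⇒n1 (via fail)  → match P0@[3:3]
[4] read 'c'  n1⇒n1 (via fail)  → match P0@[4:4]
[5] read 'a'  n1⇒n2 (via fail)
[6] read 'd'  n2⇒n3  → match P1@[5:6]
[7] read 'c'  n3⇒n11 (via fail)  → match P0@[7:7],P4@[6:7]
[8] read 'b'  n11⇒n0 (via fail)
[9] read 'd'  n0⇒n6
[10] read 'b'  n6⇒n15
[11] read 'b'  n15⇒n16
[12] read 'd'  n16⇒n17  → match P6@[9:12]
[13] read 'a'  n17⇒n7 (via fail)
[14] read 'c'  n7⇒n1 (via fail)  → match P0@[14:14]
[15] read 'd'  n1⇒n6 (via fail)
[16] read 'c'  n6⇒n11  → match P0@[16:16],P4@[15:16]
[17] read 'a'  n11⇒n12
[18] read 'b'  n12⇒n13
[19] read 'a'  n13⇒n14  → match P5@[15:19],P7@[17:19]
[20] read 'b'  n14⇒n4 (via fail)
[21] read 'c'  n4⇒n1 (via fail)  → match P0@[21:21]
[22] read 'd'  n1⇒n6 (via fail)
[23] read 'c'  n6⇒n11  → match P0@[23:23],P4@[22:23]
[24] read 'a'  n11⇒n12
[25] read 'd'  n12⇒n3 (via fail)  → match P1@[24:25]
[26] read 'b'  n3⇒n15 (via fail)
[27] read 'd'  n15⇒n6 (via fail)
[28] read 'c'  n6⇒n11  → match P0@[28:28],P4@[27:28]
[29] read 'd'  n11⇒n6 (via fail)
[30] read 'a'  n6⇒n7
[31] read 'b'  n7⇒n4 (via fail)
[32] read 'a'  n4⇒n18  → match P7@[30:32]
[33] read 'd'  n18⇒n3 (via fail)  → match P1@[32:33]
[34] read 'b'  n3⇒n15 (via fail)
[35] read 'b'  n15⇒n16
[36] read 'd'  n16⇒n17  → match P6@[33:36]
[37] read 'd'  n17⇒n6 (via fail)
[38] read 'c'  n6⇒n11  → match P0@[38:38],P4@[37:38]
[39] read 'a'  n11⇒n12
[40] read 'b'  n12⇒n13
[41] read 'a'  n13⇒n14  → match P5@[37:41],P7@[39:41]
[42] read 'c'  n14⇒n1 (via fail)  → match P0@[42:42]
[43] read 'a'  n1⇒n2 (via fail)
[44] read 'd'  n2⇒n3  → match P1@[43:44]
[45] read 'a'  n3⇒n7 (via fail)
[46] read 'a'  n7⇒n8
[47] read 'b'  n8⇒n9
[48] read 'b'  n9⇒n10  → match P2@[46:48],P3@[44:48]
[49] read 'a'  n10⇒n2 (via fail)
[50] read 'b'  n2⇒n4
[51] read 'd'  n4⇒n6 (via fail)
[52] read 'b'  n6⇒n15

Result: [[2,7],[3,0],[4,0],[6,1],[7,0],[7,4],[12,6],[14,0],[16,0],[16,4],[19,5],[19,7],[21,0],[23,0],[23,4],[25,1],[28,0],[28,4],[32,7],[33,1],[36,6],[38,0],[38,4],[41,5],[41,7],[42,0],[44,1],[48,2],[48,3]]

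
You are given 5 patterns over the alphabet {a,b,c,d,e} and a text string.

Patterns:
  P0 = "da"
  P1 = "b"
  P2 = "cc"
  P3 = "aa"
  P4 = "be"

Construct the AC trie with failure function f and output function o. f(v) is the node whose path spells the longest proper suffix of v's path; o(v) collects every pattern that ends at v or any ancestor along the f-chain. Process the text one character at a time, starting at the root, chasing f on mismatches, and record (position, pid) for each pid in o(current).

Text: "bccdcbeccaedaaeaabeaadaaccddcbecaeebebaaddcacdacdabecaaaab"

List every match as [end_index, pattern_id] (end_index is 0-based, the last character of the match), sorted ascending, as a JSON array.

Construct AC machine:
Trie nodes:
  0='ε' goto a→6 b→3 c→4 d→1
  1='d' goto a→2
  2='da' goto ·  [P0 ends]
  3='b' goto e→8  [P1 ends]
  4='c' goto c→5
  5='cc' goto ·  [P2 ends]
  6='a' goto a→7
  7='aa' goto ·  [P3 ends]
  8='be' goto ·  [P4 ends]

BFS fail/out derivation:
  n1('d'): parent n0 fail=0; on 'd' 0 → fail=0;  out ∅∪∅=∅
  n3('b'): parent n0 fail=0; on 'b' 0 → fail=0;  out {1}∪∅={1}
  n4('c'): parent n0 fail=0; on 'c' 0 → fail=0;  out ∅∪∅=∅
  n6('a'): parent n0 fail=0; on 'a' 0 → fail=0;  out ∅∪∅=∅
  n2('da'): parent n1 fail=0; on 'a' 0 → fail=6;  out {0}∪∅={0}
  n5('cc'): parent n4 fail=0; on 'c' 0 → fail=4;  out {2}∪∅={2}
  n7('aa'): parent n6 fail=0; on 'a' 0 → fail=6;  out {3}∪∅={3}
  n8('be'): parent n3 fail=0; on 'e' 0 → fail=0;  out {4}∪∅={4}

Run:
pos 0 'b': at 3  emit P1@[0:0]
pos 1 'c': at 4 (fail-walked)
pos 2 'c': at 5  emit P2@[1:2]
pos 3 'd': at 1 (fail-walked)
pos 4 'c': at 4 (fail-walked)
pos 5 'b': at 3 (fail-walked)  emit P1@[5:5]
pos 6 'e': at 8  emit P4@[5:6]
pos 7 'c': at 4 (fail-walked)
pos 8 'c': at 5  emit P2@[7:8]
pos 9 'a': at 6 (fail-walked)
pos 10 'e': at 0 (fail-walked)
pos 11 'd': at 1
pos 12 'a': at 2  emit P0@[11:12]
pos 13 'a': at 7 (fail-walked)  emit P3@[12:13]
pos 14 'e': at 0 (fail-walked)
pos 15 'a': at 6
pos 16 'a': at 7  emit P3@[15:16]
pos 17 'b': at 3 (fail-walked)  emit P1@[17:17]
pos 18 'e': at 8  emit P4@[17:18]
pos 19 'a': at 6 (fail-walked)
pos 20 'a': at 7  emit P3@[19:20]
pos 21 'd': at 1 (fail-walked)
pos 22 'a': at 2  emit P0@[21:22]
pos 23 'a': at 7 (fail-walked)  emit P3@[22:23]
pos 24 'c': at 4 (fail-walked)
pos 25 'c': at 5  emit P2@[24:25]
pos 26 'd': at 1 (fail-walked)
pos 27 'd': at 1 (fail-walked)
pos 28 'c': at 4 (fail-walked)
pos 29 'b': at 3 (fail-walked)  emit P1@[29:29]
pos 30 'e': at 8  emit P4@[29:30]
pos 31 'c': at 4 (fail-walked)
pos 32 'a': at 6 (fail-walked)
pos 33 'e': at 0 (fail-walked)
pos 34 'e': at 0
pos 35 'b': at 3  emit P1@[35:35]
pos 36 'e': at 8  emit P4@[35:36]
pos 37 'b': at 3 (fail-walked)  emit P1@[37:37]
pos 38 'a': at 6 (fail-walked)
pos 39 'a': at 7  emit P3@[38:39]
pos 40 'd': at 1 (fail-walked)
pos 41 'd': at 1 (fail-walked)
pos 42 'c': at 4 (fail-walked)
pos 43 'a': at 6 (fail-walked)
pos 44 'c': at 4 (fail-walked)
pos 45 'd': at 1 (fail-walked)
pos 46 'a': at 2  emit P0@[45:46]
pos 47 'c': at 4 (fail-walked)
pos 48 'd': at 1 (fail-walked)
pos 49 'a': at 2  emit P0@[48:49]
pos 50 'b': at 3 (fail-walked)  emit P1@[50:50]
pos 51 'e': at 8  emit P4@[50:51]
pos 52 'c': at 4 (fail-walked)
pos 53 'a': at 6 (fail-walked)
pos 54 'a': at 7  emit P3@[53:54]
pos 55 'a': at 7 (fail-walked)  emit P3@[54:55]
pos 56 'a': at 7 (fail-walked)  emit P3@[55:56]
pos 57 'b': at 3 (fail-walked)  emit P1@[57:57]

Matches: [[0,1],[2,2],[5,1],[6,4],[8,2],[12,0],[13,3],[16,3],[17,1],[18,4],[20,3],[22,0],[23,3],[25,2],[29,1],[30,4],[35,1],[36,4],[37,1],[39,3],[46,0],[49,0],[50,1],[51,4],[54,3],[55,3],[56,3],[57,1]]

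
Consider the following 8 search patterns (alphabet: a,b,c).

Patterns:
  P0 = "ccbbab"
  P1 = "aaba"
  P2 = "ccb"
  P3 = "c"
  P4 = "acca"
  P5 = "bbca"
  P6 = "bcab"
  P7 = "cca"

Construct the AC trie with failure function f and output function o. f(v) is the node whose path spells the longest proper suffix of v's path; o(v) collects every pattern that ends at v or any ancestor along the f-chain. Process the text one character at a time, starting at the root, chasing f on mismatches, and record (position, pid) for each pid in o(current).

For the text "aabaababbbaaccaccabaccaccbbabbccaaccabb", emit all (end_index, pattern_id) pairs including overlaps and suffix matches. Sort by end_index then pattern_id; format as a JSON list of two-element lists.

Build automaton:
Trie (insert patterns):
  0='ε' goto a→7 b→14 c→1
  1='c' goto c→2  [P3 ends]
  2='cc' goto a→21 b→3
  3='ccb' goto b→4  [P2 ends]
  4='ccbb' goto a→5
  5='ccbba' goto b→6
  6='ccbbab' goto ·  [P0 ends]
  7='a' goto a→8 c→11
  8='aa' goto b→9
  9='aab' goto a→10
  10='aaba' goto ·  [P1 ends]
  11='ac' goto c→12
  12='acc' goto a→13
  13='acca' goto ·  [P4 ends]
  14='b' goto b→15 c→18
  15='bb' goto c→16
  16='bbc' goto a→17
  17='bbca' goto ·  [P5 ends]
  18='bc' goto a→19
  19='bca' goto b→20
  20='bcab' goto ·  [P6 ends]
  21='cca' goto ·  [P7 ends]

Failure links (BFS by depth):
  n1('c'): parent n0 fail=0; on 'c' 0 → fail=0;  out {3}∪∅={3}
  n7('a'): parent n0 fail=0; on 'a' 0 → fail=0;  out ∅∪∅=∅
  n14('b'): parent n0 fail=0; on 'b' 0 → fail=0;  out ∅∪∅=∅
  n2('cc'): parent n1 fail=0; on 'c' 0 → fail=1;  out ∅∪{3}={3}
  n8('aa'): parent n7 fail=0; on 'a' 0 → fail=7;  out ∅∪∅=∅
  n11('ac'): parent n7 fail=0; on 'c' 0 → fail=1;  out ∅∪{3}={3}
  n15('bb'): parent n14 fail=0; on 'b' 0 → fail=14;  out ∅∪∅=∅
  n18('bc'): parent n14 fail=0; on 'c' 0 → fail=1;  out ∅∪{3}={3}
  n3('ccb'): parent n2 fail=1; on 'b' 1→0 → fail=14;  out {2}∪∅={2}
  n9('aab'): parent n8 fail=7; on 'b' 7→0 → fail=14;  out ∅∪∅=∅
  n12('acc'): parent n11 fail=1; on 'c' 1 → fail=2;  out ∅∪{3}={3}
  n16('bbc'): parent n15 fail=14; on 'c' 14 → fail=18;  out ∅∪{3}={3}
  n19('bca'): parent n18 fail=1; on 'a' 1→0 → fail=7;  out ∅∪∅=∅
  n21('cca'): parent n2 fail=1; on 'a' 1→0 → fail=7;  out {7}∪∅={7}
  n4('ccbb'): parent n3 fail=14; on 'b' 14 → fail=15;  out ∅∪∅=∅
  n10('aaba'): parent n9 fail=14; on 'a' 14→0 → fail=7;  out {1}∪∅={1}
  n13('acca'): parent n12 fail=2; on 'a' 2 → fail=21;  out {4}∪{7}={4,7}
  n17('bbca'): parent n16 fail=18; on 'a' 18 → fail=19;  out {5}∪∅={5}
  n20('bcab'): parent n19 fail=7; on 'b' 7→0 → fail=14;  out {6}∪∅={6}
  n5('ccbba'): parent n4 fail=15; on 'a' 15→14→0 → fail=7;  out ∅∪∅=∅
  n6('ccbbab'): parent n5 fail=7; on 'b' 7→0 → fail=14;  out {0}∪∅={0}

Run:
pos 0 'a': at 7
pos 1 'a': at 8
pos 2 'b': at 9
pos 3 'a': at 10  ** P1@[0:3]
pos 4 'a': at 8 ·f
pos 5 'b': at 9
pos 6 'a': at 10  ** P1@[3:6]
pos 7 'b': at 14 ·f
pos 8 'b': at 15
pos 9 'b': at 15 ·f
pos 10 'a': at 7 ·f
pos 11 'a': at 8
pos 12 'c': at 11 ·f  ** P3@[12:12]
pos 13 'c': at 12  ** P3@[13:13]
pos 14 'a': at 13  ** P4@[11:14],P7@[12:14]
pos 15 'c': at 11 ·f  ** P3@[15:15]
pos 16 'c': at 12  ** P3@[16:16]
pos 17 'a': at 13  ** P4@[14:17],P7@[15:17]
pos 18 'b': at 14 ·f
pos 19 'a': at 7 ·f
pos 20 'c': at 11  ** P3@[20:20]
pos 21 'c': at 12  ** P3@[21:21]
pos 22 'a': at 13  ** P4@[19:22],P7@[20:22]
pos 23 'c': at 11 ·f  ** P3@[23:23]
pos 24 'c': at 12  ** P3@[24:24]
pos 25 'b': at 3 ·f  ** P2@[23:25]
pos 26 'b': at 4
pos 27 'a': at 5
pos 28 'b': at 6  ** P0@[23:28]
pos 29 'b': at 15 ·f
pos 30 'c': at 16  ** P3@[30:30]
pos 31 'c': at 2 ·f  ** P3@[31:31]
pos 32 'a': at 21  ** P7@[30:32]
pos 33 'a': at 8 ·f
pos 34 'c': at 11 ·f  ** P3@[34:34]
pos 35 'c': at 12  ** P3@[35:35]
pos 36 'a': at 13  ** P4@[33:36],P7@[34:36]
pos 37 'b': at 14 ·f
pos 38 'b': at 15

Matches: [[3,1],[6,1],[12,3],[13,3],[14,4],[14,7],[15,3],[16,3],[17,4],[17,7],[20,3],[21,3],[22,4],[22,7],[23,3],[24,3],[25,2],[28,0],[30,3],[31,3],[32,7],[34,3],[35,3],[36,4],[36,7]]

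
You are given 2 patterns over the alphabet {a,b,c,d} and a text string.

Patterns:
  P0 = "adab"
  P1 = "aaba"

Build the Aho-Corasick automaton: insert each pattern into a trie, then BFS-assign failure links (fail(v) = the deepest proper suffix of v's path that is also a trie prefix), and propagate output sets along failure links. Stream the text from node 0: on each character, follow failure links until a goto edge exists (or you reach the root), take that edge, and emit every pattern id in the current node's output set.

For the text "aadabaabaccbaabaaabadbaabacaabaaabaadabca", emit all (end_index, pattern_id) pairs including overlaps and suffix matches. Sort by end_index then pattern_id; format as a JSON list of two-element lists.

Construct AC machine:
Trie nodes:
  n0 'ε': a→1
  n1 'a': a→5 d→2
  n2 'ad': a→3
  n3 'ada': b→4
  n4 'adab': ·  ←P0
  n5 'aa': b→6
  n6 'aab': a→7
  n7 'aaba': ·  ←P1

Failure links (BFS by depth):
  fail(1) 'a': from fail(0)=0 chase 'a': 0 ⇒ 0;  out=∅∪out(0)=∅
  fail(2) 'ad': from fail(1)=0 chase 'd': 0 ⇒ 0;  out=∅∪out(0)=∅
  fail(5) 'aa': from fail(1)=0 chase 'a': 0 ⇒ 1;  out=∅∪out(1)=∅
  fail(3) 'ada': from fail(2)=0 chase 'a': 0 ⇒ 1;  out=∅∪out(1)=∅
  fail(6) 'aab': from fail(5)=1 chase 'b': 1→0 ⇒ 0;  out=∅∪out(0)=∅
  fail(4) 'adab': from fail(3)=1 chase 'b': 1→0 ⇒ 0;  out={0}∪out(0)={0}
  fail(7) 'aaba': from fail(6)=0 chase 'a': 0 ⇒ 1;  out={1}∪out(1)={1}

Scan:
i=0 'a': node 0→1
i=1 'a': node 1→5
i=2 'd': node 5→2 ·f
i=3 'a': node 2→3
i=4 'b': node 3→4  → match P0@[1:4]
i=5 'a': node 4→1 ·f
i=6 'a': node 1→5
i=7 'b': node 5→6
i=8 'a': node 6→7  → match P1@[5:8]
i=9 'c': node 7→0 ·f
i=10 'c': node 0→0
i=11 'b': node 0→0
i=12 'a': node 0→1
i=13 'a': node 1→5
i=14 'b': node 5→6
i=15 'a': node 6→7  → match P1@[12:15]
i=16 'a': node 7→5 ·f
i=17 'a': node 5→5 ·f
i=18 'b': node 5→6
i=19 'a': node 6→7  → match P1@[16:19]
i=20 'd': node 7→2 ·f
i=21 'b': node 2→0 ·f
i=22 'a': node 0→1
i=23 'a': node 1→5
i=24 'b': node 5→6
i=25 'a': node 6→7  → match P1@[22:25]
i=26 'c': node 7→0 ·f
i=27 'a': node 0→1
i=28 'a': node 1→5
i=29 'b': node 5→6
i=30 'a': node 6→7  → match P1@[27:30]
i=31 'a': node 7→5 ·f
i=32 'a': node 5→5 ·f
i=33 'b': node 5→6
i=34 'a': node 6→7  → match P1@[31:34]
i=35 'a': node 7→5 ·f
i=36 'd': node 5→2 ·f
i=37 'a': node 2→3
i=38 'b': node 3→4  → match P0@[35:38]
i=39 'c': node 4→0 ·f
i=40 'a': node 0→1

All matches (sorted): [[4,0],[8,1],[15,1],[19,1],[25,1],[30,1],[34,1],[38,0]]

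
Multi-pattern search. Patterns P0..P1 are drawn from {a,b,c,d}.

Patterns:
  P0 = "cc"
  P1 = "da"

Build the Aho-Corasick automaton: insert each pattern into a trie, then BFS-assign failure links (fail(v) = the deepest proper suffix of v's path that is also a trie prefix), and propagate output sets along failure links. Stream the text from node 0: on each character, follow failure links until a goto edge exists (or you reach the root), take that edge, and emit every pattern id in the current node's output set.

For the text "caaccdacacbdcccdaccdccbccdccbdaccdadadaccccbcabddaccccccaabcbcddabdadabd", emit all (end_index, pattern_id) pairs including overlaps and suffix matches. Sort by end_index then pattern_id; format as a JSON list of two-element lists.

Build:
Trie (insert patterns):
  n0 'ε': c→1 d→3
  n1 'c': c→2
  n2 'cc': ·  [P0 ends]
  n3 'd': a→4
  n4 'da': ·  [P1 ends]

Failure links (BFS by depth):
  n1('c'): parent n0 fail=0; on 'c' 0 → fail=0;  out ∅∪∅=∅
  n3('d'): parent n0 fail=0; on 'd' 0 → fail=0;  out ∅∪∅=∅
  n2('cc'): parent n1 fail=0; on 'c' 0 → fail=1;  out {0}∪∅={0}
  n4('da'): parent n3 fail=0; on 'a' 0 → fail=0;  out {1}∪∅={1}

Scan:
pos 0 'c': at 1
pos 1 'a': at 0 (fail-walked)
pos 2 'a': at 0
pos 3 'c': at 1
pos 4 'c': at 2  → match P0@[3:4]
pos 5 'd': at 3 (fail-walked)
pos 6 'a': at 4  → match P1@[5:6]
pos 7 'c': at 1 (fail-walked)
pos 8 'a': at 0 (fail-walked)
pos 9 'c': at 1
pos 10 'b': at 0 (fail-walked)
pos 11 'd': at 3
pos 12 'c': at 1 (fail-walked)
pos 13 'c': at 2  → match P0@[12:13]
pos 14 'c': at 2 (fail-walked)  → match P0@[13:14]
pos 15 'd': at 3 (fail-walked)
pos 16 'a': at 4  → match P1@[15:16]
pos 17 'c': at 1 (fail-walked)
pos 18 'c': at 2  → match P0@[17:18]
pos 19 'd': at 3 (fail-walked)
pos 20 'c': at 1 (fail-walked)
pos 21 'c': at 2  → match P0@[20:21]
pos 22 'b': at 0 (fail-walked)
pos 23 'c': at 1
pos 24 'c': at 2  → match P0@[23:24]
pos 25 'd': at 3 (fail-walked)
pos 26 'c': at 1 (fail-walked)
pos 27 'c': at 2  → match P0@[26:27]
pos 28 'b': at 0 (fail-walked)
pos 29 'd': at 3
pos 30 'a': at 4  → match P1@[29:30]
pos 31 'c': at 1 (fail-walked)
pos 32 'c': at 2  → match P0@[31:32]
pos 33 'd': at 3 (fail-walked)
pos 34 'a': at 4  → match P1@[33:34]
pos 35 'd': at 3 (fail-walked)
pos 36 'a': at 4  → match P1@[35:36]
pos 37 'd': at 3 (fail-walked)
pos 38 'a': at 4  → match P1@[37:38]
pos 39 'c': at 1 (fail-walked)
pos 40 'c': at 2  → match P0@[39:40]
pos 41 'c': at 2 (fail-walked)  → match P0@[40:41]
pos 42 'c': at 2 (fail-walked)  → match P0@[41:42]
pos 43 'b': at 0 (fail-walked)
pos 44 'c': at 1
pos 45 'a': at 0 (fail-walked)
pos 46 'b': at 0
pos 47 'd': at 3
pos 48 'd': at 3 (fail-walked)
pos 49 'a': at 4  → match P1@[48:49]
pos 50 'c': at 1 (fail-walked)
pos 51 'c': at 2  → match P0@[50:51]
pos 52 'c': at 2 (fail-walked)  → match P0@[51:52]
pos 53 'c': at 2 (fail-walked)  → match P0@[52:53]
pos 54 'c': at 2 (fail-walked)  → match P0@[53:54]
pos 55 'c': at 2 (fail-walked)  → match P0@[54:55]
pos 56 'a': at 0 (fail-walked)
pos 57 'a': at 0
pos 58 'b': at 0
pos 59 'c': at 1
pos 60 'b': at 0 (fail-walked)
pos 61 'c': at 1
pos 62 'd': at 3 (fail-walked)
pos 63 'd': at 3 (fail-walked)
pos 64 'a': at 4  → match P1@[63:64]
pos 65 'b': at 0 (fail-walked)
pos 66 'd': at 3
pos 67 'a': at 4  → match P1@[66:67]
pos 68 'd': at 3 (fail-walked)
pos 69 'a': at 4  → match P1@[68:69]
pos 70 'b': at 0 (fail-walked)
pos 71 'd': at 3

All matches (sorted): [[4,0],[6,1],[13,0],[14,0],[16,1],[18,0],[21,0],[24,0],[27,0],[30,1],[32,0],[34,1],[36,1],[38,1],[40,0],[41,0],[42,0],[49,1],[51,0],[52,0],[53,0],[54,0],[55,0],[64,1],[67,1],[69,1]]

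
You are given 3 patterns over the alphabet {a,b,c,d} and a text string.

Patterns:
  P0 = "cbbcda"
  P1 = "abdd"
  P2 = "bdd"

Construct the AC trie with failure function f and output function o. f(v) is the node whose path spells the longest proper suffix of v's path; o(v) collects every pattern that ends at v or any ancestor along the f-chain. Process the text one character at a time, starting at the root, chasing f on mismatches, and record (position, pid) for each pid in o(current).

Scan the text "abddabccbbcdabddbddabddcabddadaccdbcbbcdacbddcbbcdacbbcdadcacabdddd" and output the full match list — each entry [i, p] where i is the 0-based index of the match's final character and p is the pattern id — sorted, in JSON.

Construct AC machine:
Trie (insert patterns):
  n0 'ε': a→7 b→11 c→1
  n1 'c': b→2
  n2 'cb': b→3
  n3 'cbb': c→4
  n4 'cbbc': d→5
  n5 'cbbcd': a→6
  n6 'cbbcda': ·  [P0 ends]
  n7 'a': b→8
  n8 'ab': d→9
  n9 'abd': d→10
  n10 'abdd': ·  [P1 ends]
  n11 'b': d→12
  n12 'bd': d→13
  n13 'bdd': ·  [P2 ends]

BFS fail/out derivation:
  n1('c'): parent n0 fail=0; on 'c' 0 → fail=0;  out ∅∪∅=∅
  n7('a'): parent n0 fail=0; on 'a' 0 → fail=0;  out ∅∪∅=∅
  n11('b'): parent n0 fail=0; on 'b' 0 → fail=0;  out ∅∪∅=∅
  n2('cb'): parent n1 fail=0; on 'b' 0 → fail=11;  out ∅∪∅=∅
  n8('ab'): parent n7 fail=0; on 'b' 0 → fail=11;  out ∅∪∅=∅
  n12('bd'): parent n11 fail=0; on 'd' 0 → fail=0;  out ∅∪∅=∅
  n3('cbb'): parent n2 fail=11; on 'b' 11→0 → fail=11;  out ∅∪∅=∅
  n9('abd'): parent n8 fail=11; on 'd' 11 → fail=12;  out ∅∪∅=∅
  n13('bdd'): parent n12 fail=0; on 'd' 0 → fail=0;  out {2}∪∅={2}
  n4('cbbc'): parent n3 fail=11; on 'c' 11→0 → fail=1;  out ∅∪∅=∅
  n10('abdd'): parent n9 fail=12; on 'd' 12 → fail=13;  out {1}∪{2}={1,2}
  n5('cbbcd'): parent n4 fail=1; on 'd' 1→0 → fail=0;  out ∅∪∅=∅
  n6('cbbcda'): parent n5 fail=0; on 'a' 0 → fail=7;  out {0}∪∅={0}

Text stream:
i=0 'a': node 0→7
i=1 'b': node 7→8
i=2 'd': node 8→9
i=3 'd': node 9→10  ** P1@[0:3],P2@[1:3]
i=4 'a': node 10→7 (via fail)
i=5 'b': node 7→8
i=6 'c': node 8→1 (via fail)
i=7 'c': node 1→1 (via fail)
i=8 'b': node 1→2
i=9 'b': node 2→3
i=10 'c': node 3→4
i=11 'd': node 4→5
i=12 'a': node 5→6  ** P0@[7:12]
i=13 'b': node 6→8 (via fail)
i=14 'd': node 8→9
i=15 'd': node 9→10  ** P1@[12:15],P2@[13:15]
i=16 'b': node 10→11 (via fail)
i=17 'd': node 11→12
i=18 'd': node 12→13  ** P2@[16:18]
i=19 'a': node 13→7 (via fail)
i=20 'b': node 7→8
i=21 'd': node 8→9
i=22 'd': node 9→10  ** P1@[19:22],P2@[20:22]
i=23 'c': node 10→1 (via fail)
i=24 'a': node 1→7 (via fail)
i=25 'b': node 7→8
i=26 'd': node 8→9
i=27 'd': node 9→10  ** P1@[24:27],P2@[25:27]
i=28 'a': node 10→7 (via fail)
i=29 'd': node 7→0 (via fail)
i=30 'a': node 0→7
i=31 'c': node 7→1 (via fail)
i=32 'c': node 1→1 (via fail)
i=33 'd': node 1→0 (via fail)
i=34 'b': node 0→11
i=35 'c': node 11→1 (via fail)
i=36 'b': node 1→2
i=37 'b': node 2→3
i=38 'c': node 3→4
i=39 'd': node 4→5
i=40 'a': node 5→6  ** P0@[35:40]
i=41 'c': node 6→1 (via fail)
i=42 'b': node 1→2
i=43 'd': node 2→12 (via fail)
i=44 'd': node 12→13  ** P2@[42:44]
i=45 'c': node 13→1 (via fail)
i=46 'b': node 1→2
i=47 'b': node 2→3
i=48 'c': node 3→4
i=49 'd': node 4→5
i=50 'a': node 5→6  ** P0@[45:50]
i=51 'c': node 6→1 (via fail)
i=52 'b': node 1→2
i=53 'b': node 2→3
i=54 'c': node 3→4
i=55 'd': node 4→5
i=56 'a': node 5→6  ** P0@[51:56]
i=57 'd': node 6→0 (via fail)
i=58 'c': node 0→1
i=59 'a': node 1→7 (via fail)
i=60 'c': node 7→1 (via fail)
i=61 'a': node 1→7 (via fail)
i=62 'b': node 7→8
i=63 'd': node 8→9
i=64 'd': node 9→10  ** P1@[61:64],P2@[62:64]
i=65 'd': node 10→0 (via fail)
i=66 'd': node 0→0

Result: [[3,1],[3,2],[12,0],[15,1],[15,2],[18,2],[22,1],[22,2],[27,1],[27,2],[40,0],[44,2],[50,0],[56,0],[64,1],[64,2]]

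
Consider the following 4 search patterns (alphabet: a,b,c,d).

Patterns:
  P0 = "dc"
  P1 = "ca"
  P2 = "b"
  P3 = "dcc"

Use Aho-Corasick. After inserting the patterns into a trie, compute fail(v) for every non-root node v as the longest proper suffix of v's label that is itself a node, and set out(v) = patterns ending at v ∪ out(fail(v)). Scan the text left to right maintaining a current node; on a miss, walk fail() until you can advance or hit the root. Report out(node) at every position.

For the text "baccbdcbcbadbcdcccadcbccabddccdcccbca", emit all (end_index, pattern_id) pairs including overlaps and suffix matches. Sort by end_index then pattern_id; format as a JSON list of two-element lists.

Build:
Trie (insert patterns):
  0='ε' goto b→5 c→3 d→1
  1='d' goto c→2
  2='dc' goto c→6  ←P0
  3='c' goto a→4
  4='ca' goto ·  ←P1
  5='b' goto ·  ←P2
  6='dcc' goto ·  ←P3

BFS fail/out derivation:
  fail(1) 'd': from fail(0)=0 chase 'd': 0 ⇒ 0;  out=∅∪out(0)=∅
  fail(3) 'c': from fail(0)=0 chase 'c': 0 ⇒ 0;  out=∅∪out(0)=∅
  fail(5) 'b': from fail(0)=0 chase 'b': 0 ⇒ 0;  out={2}∪out(0)={2}
  fail(2) 'dc': from fail(1)=0 chase 'c': 0 ⇒ 3;  out={0}∪out(3)={0}
  fail(4) 'ca': from fail(3)=0 chase 'a': 0 ⇒ 0;  out={1}∪out(0)={1}
  fail(6) 'dcc': from fail(2)=3 chase 'c': 3→0 ⇒ 3;  out={3}∪out(3)={3}

Text stream:
pos 0 'b': at 5  → match P2@[0:0]
pos 1 'a': at 0 (via fail)
pos 2 'c': at 3
pos 3 'c': at 3 (via fail)
pos 4 'b': at 5 (via fail)  → match P2@[4:4]
pos 5 'd': at 1 (via fail)
pos 6 'c': at 2  → match P0@[5:6]
pos 7 'b': at 5 (via fail)  → match P2@[7:7]
pos 8 'c': at 3 (via fail)
pos 9 'b': at 5 (via fail)  → match P2@[9:9]
pos 10 'a': at 0 (via fail)
pos 11 'd': at 1
pos 12 'b': at 5 (via fail)  → match P2@[12:12]
pos 13 'c': at 3 (via fail)
pos 14 'd': at 1 (via fail)
pos 15 'c': at 2  → match P0@[14:15]
pos 16 'c': at 6  → match P3@[14:16]
pos 17 'c': at 3 (via fail)
pos 18 'a': at 4  → match P1@[17:18]
pos 19 'd': at 1 (via fail)
pos 20 'c': at 2  → match P0@[19:20]
pos 21 'b': at 5 (via fail)  → match P2@[21:21]
pos 22 'c': at 3 (via fail)
pos 23 'c': at 3 (via fail)
pos 24 'a': at 4  → match P1@[23:24]
pos 25 'b': at 5 (via fail)  → match P2@[25:25]
pos 26 'd': at 1 (via fail)
pos 27 'd': at 1 (via fail)
pos 28 'c': at 2  → match P0@[27:28]
pos 29 'c': at 6  → match P3@[27:29]
pos 30 'd': at 1 (via fail)
pos 31 'c': at 2  → match P0@[30:31]
pos 32 'c': at 6  → match P3@[30:32]
pos 33 'c': at 3 (via fail)
pos 34 'b': at 5 (via fail)  → match P2@[34:34]
pos 35 'c': at 3 (via fail)
pos 36 'a': at 4  → match P1@[35:36]

All matches (sorted): [[0,2],[4,2],[6,0],[7,2],[9,2],[12,2],[15,0],[16,3],[18,1],[20,0],[21,2],[24,1],[25,2],[28,0],[29,3],[31,0],[32,3],[34,2],[36,1]]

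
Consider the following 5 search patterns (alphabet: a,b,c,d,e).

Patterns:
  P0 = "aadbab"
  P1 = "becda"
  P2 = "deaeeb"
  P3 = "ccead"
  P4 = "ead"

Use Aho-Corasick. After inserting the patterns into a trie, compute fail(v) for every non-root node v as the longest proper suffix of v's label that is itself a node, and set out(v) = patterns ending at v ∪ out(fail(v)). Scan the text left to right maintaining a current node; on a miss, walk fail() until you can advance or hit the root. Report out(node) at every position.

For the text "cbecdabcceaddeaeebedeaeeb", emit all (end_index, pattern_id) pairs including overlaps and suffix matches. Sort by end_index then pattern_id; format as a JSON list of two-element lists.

Build automaton:
Trie nodes:
  n0 'ε': a→1 b→7 c→18 d→12 e→23
  n1 'a': a→2
  n2 'aa': d→3
  n3 'aad': b→4
  n4 'aadb': a→5
  n5 'aadba': b→6
  n6 'aadbab': ·  [P0 ends]
  n7 'b': e→8
  n8 'be': c→9
  n9 'bec': d→10
  n10 'becd': a→11
  n11 'becda': ·  [P1 ends]
  n12 'd': e→13
  n13 'de': a→14
  n14 'dea': e→15
  n15 'deae': e→16
  n16 'deaee': b→17
  n17 'deaeeb': ·  [P2 ends]
  n18 'c': c→19
  n19 'cc': e→20
  n20 'cce': a→21
  n21 'ccea': d→22
  n22 'ccead': ·  [P3 ends]
  n23 'e': a→24
  n24 'ea': d→25
  n25 'ead': ·  [P4 ends]

Failure links (BFS by depth):
  n1('a'): parent n0 fail=0; on 'a' 0 → fail=0;  out ∅∪∅=∅
  n7('b'): parent n0 fail=0; on 'b' 0 → fail=0;  out ∅∪∅=∅
  n12('d'): parent n0 fail=0; on 'd' 0 → fail=0;  out ∅∪∅=∅
  n18('c'): parent n0 fail=0; on 'c' 0 → fail=0;  out ∅∪∅=∅
  n23('e'): parent n0 fail=0; on 'e' 0 → fail=0;  out ∅∪∅=∅
  n2('aa'): parent n1 fail=0; on 'a' 0 → fail=1;  out ∅∪∅=∅
  n8('be'): parent n7 fail=0; on 'e' 0 → fail=23;  out ∅∪∅=∅
  n13('de'): parent n12 fail=0; on 'e' 0 → fail=23;  out ∅∪∅=∅
  n19('cc'): parent n18 fail=0; on 'c' 0 → fail=18;  out ∅∪∅=∅
  n24('ea'): parent n23 fail=0; on 'a' 0 → fail=1;  out ∅∪∅=∅
  n3('aad'): parent n2 fail=1; on 'd' 1→0 → fail=12;  out ∅∪∅=∅
  n9('bec'): parent n8 fail=23; on 'c' 23→0 → fail=18;  out ∅∪∅=∅
  n14('dea'): parent n13 fail=23; on 'a' 23 → fail=24;  out ∅∪∅=∅
  n20('cce'): parent n19 fail=18; on 'e' 18→0 → fail=23;  out ∅∪∅=∅
  n25('ead'): parent n24 fail=1; on 'd' 1→0 → fail=12;  out {4}∪∅={4}
  n4('aadb'): parent n3 fail=12; on 'b' 12→0 → fail=7;  out ∅∪∅=∅
  n10('becd'): parent n9 fail=18; on 'd' 18→0 → fail=12;  out ∅∪∅=∅
  n15('deae'): parent n14 fail=24; on 'e' 24→1→0 → fail=23;  out ∅∪∅=∅
  n21('ccea'): parent n20 fail=23; on 'a' 23 → fail=24;  out ∅∪∅=∅
  n5('aadba'): parent n4 fail=7; on 'a' 7→0 → fail=1;  out ∅∪∅=∅
  n11('becda'): parent n10 fail=12; on 'a' 12→0 → fail=1;  out {1}∪∅={1}
  n16('deaee'): parent n15 fail=23; on 'e' 23→0 → fail=23;  out ∅∪∅=∅
  n22('ccead'): parent n21 fail=24; on 'd' 24 → fail=25;  out {3}∪{4}={3,4}
  n6('aadbab'): parent n5 fail=1; on 'b' 1→0 → fail=7;  out {0}∪∅={0}
  n17('deaeeb'): parent n16 fail=23; on 'b' 23→0 → fail=7;  out {2}∪∅={2}

Text stream:
[0] read 'c'  n0⇒n18
[1] read 'b'  n18⇒n7 (via fail)
[2] read 'e'  n7⇒n8
[3] read 'c'  n8⇒n9
[4] read 'd'  n9⇒n10
[5] read 'a'  n10⇒n11  emit P1@[1:5]
[6] read 'b'  n11⇒n7 (via fail)
[7] read 'c'  n7⇒n18 (via fail)
[8] read 'c'  n18⇒n19
[9] read 'e'  n19⇒n20
[10] read 'a'  n20⇒n21
[11] read 'd'  n21⇒n22  emit P3@[7:11],P4@[9:11]
[12] read 'd'  n22⇒n12 (via fail)
[13] read 'e'  n12⇒n13
[14] read 'a'  n13⇒n14
[15] read 'e'  n14⇒n15
[16] read 'e'  n15⇒n16
[17] read 'b'  n16⇒n17  emit P2@[12:17]
[18] read 'e'  n17⇒n8 (via fail)
[19] read 'd'  n8⇒n12 (via fail)
[20] read 'e'  n12⇒n13
[21] read 'a'  n13⇒n14
[22] read 'e'  n14⇒n15
[23] read 'e'  n15⇒n16
[24] read 'b'  n16⇒n17  emit P2@[19:24]

Matches: [[5,1],[11,3],[11,4],[17,2],[24,2]]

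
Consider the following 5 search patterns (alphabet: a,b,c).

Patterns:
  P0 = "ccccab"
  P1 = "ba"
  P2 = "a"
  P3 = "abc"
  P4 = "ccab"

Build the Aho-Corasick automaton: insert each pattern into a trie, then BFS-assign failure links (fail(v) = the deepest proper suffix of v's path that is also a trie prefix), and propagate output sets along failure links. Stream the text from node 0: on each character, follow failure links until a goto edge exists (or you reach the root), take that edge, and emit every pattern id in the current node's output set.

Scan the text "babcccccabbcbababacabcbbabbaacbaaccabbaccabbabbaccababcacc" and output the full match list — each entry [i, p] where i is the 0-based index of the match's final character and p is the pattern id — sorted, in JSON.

Construct AC machine:
Trie nodes:
  n0 'ε': a→9 b→7 c→1
  n1 'c': c→2
  n2 'cc': a→12 c→3
  n3 'ccc': c→4
  n4 'cccc': a→5
  n5 'cccca': b→6
  n6 'ccccab': ·  ←P0
  n7 'b': a→8
  n8 'ba': ·  ←P1
  n9 'a': b→10  ←P2
  n10 'ab': c→11
  n11 'abc': ·  ←P3
  n12 'cca': b→13
  n13 'ccab': ·  ←P4

BFS fail/out derivation:
  fail(1) 'c': from fail(0)=0 chase 'c': 0 ⇒ 0;  out=∅∪out(0)=∅
  fail(7) 'b': from fail(0)=0 chase 'b': 0 ⇒ 0;  out=∅∪out(0)=∅
  fail(9) 'a': from fail(0)=0 chase 'a': 0 ⇒ 0;  out={2}∪out(0)={2}
  fail(2) 'cc': from fail(1)=0 chase 'c': 0 ⇒ 1;  out=∅∪out(1)=∅
  fail(8) 'ba': from fail(7)=0 chase 'a': 0 ⇒ 9;  out={1}∪out(9)={1,2}
  fail(10) 'ab': from fail(9)=0 chase 'b': 0 ⇒ 7;  out=∅∪out(7)=∅
  fail(3) 'ccc': from fail(2)=1 chase 'c': 1 ⇒ 2;  out=∅∪out(2)=∅
  fail(11) 'abc': from fail(10)=7 chase 'c': 7→0 ⇒ 1;  out={3}∪out(1)={3}
  fail(12) 'cca': from fail(2)=1 chase 'a': 1→0 ⇒ 9;  out=∅∪out(9)={2}
  fail(4) 'cccc': from fail(3)=2 chase 'c': 2 ⇒ 3;  out=∅∪out(3)=∅
  fail(13) 'ccab': from fail(12)=9 chase 'b': 9 ⇒ 10;  out={4}∪out(10)={4}
  fail(5) 'cccca': from fail(4)=3 chase 'a': 3→2 ⇒ 12;  out=∅∪out(12)={2}
  fail(6) 'ccccab': from fail(5)=12 chase 'b': 12 ⇒ 13;  out={0}∪out(13)={0,4}

Text stream:
i=0 'b': node 0→7
i=1 'a': node 7→8  ** P1@[0:1],P2@[1:1]
i=2 'b': node 8→10 (fail-walked)
i=3 'c': node 10→11  ** P3@[1:3]
i=4 'c': node 11→2 (fail-walked)
i=5 'c': node 2→3
i=6 'c': node 3→4
i=7 'c': node 4→4 (fail-walked)
i=8 'a': node 4→5  ** P2@[8:8]
i=9 'b': node 5→6  ** P0@[4:9],P4@[6:9]
i=10 'b': node 6→7 (fail-walked)
i=11 'c': node 7→1 (fail-walked)
i=12 'b': node 1→7 (fail-walked)
i=13 'a': node 7→8  ** P1@[12:13],P2@[13:13]
i=14 'b': node 8→10 (fail-walked)
i=15 'a': node 10→8 (fail-walked)  ** P1@[14:15],P2@[15:15]
i=16 'b': node 8→10 (fail-walked)
i=17 'a': node 10→8 (fail-walked)  ** P1@[16:17],P2@[17:17]
i=18 'c': node 8→1 (fail-walked)
i=19 'a': node 1→9 (fail-walked)  ** P2@[19:19]
i=20 'b': node 9→10
i=21 'c': node 10→11  ** P3@[19:21]
i=22 'b': node 11→7 (fail-walked)
i=23 'b': node 7→7 (fail-walked)
i=24 'a': node 7→8  ** P1@[23:24],P2@[24:24]
i=25 'b': node 8→10 (fail-walked)
i=26 'b': node 10→7 (fail-walked)
i=27 'a': node 7→8  ** P1@[26:27],P2@[27:27]
i=28 'a': node 8→9 (fail-walked)  ** P2@[28:28]
i=29 'c': node 9→1 (fail-walked)
i=30 'b': node 1→7 (fail-walked)
i=31 'a': node 7→8  ** P1@[30:31],P2@[31:31]
i=32 'a': node 8→9 (fail-walked)  ** P2@[32:32]
i=33 'c': node 9→1 (fail-walked)
i=34 'c': node 1→2
i=35 'a': node 2→12  ** P2@[35:35]
i=36 'b': node 12→13  ** P4@[33:36]
i=37 'b': node 13→7 (fail-walked)
i=38 'a': node 7→8  ** P1@[37:38],P2@[38:38]
i=39 'c': node 8→1 (fail-walked)
i=40 'c': node 1→2
i=41 'a': node 2→12  ** P2@[41:41]
i=42 'b': node 12→13  ** P4@[39:42]
i=43 'b': node 13→7 (fail-walked)
i=44 'a': node 7→8  ** P1@[43:44],P2@[44:44]
i=45 'b': node 8→10 (fail-walked)
i=46 'b': node 10→7 (fail-walked)
i=47 'a': node 7→8  ** P1@[46:47],P2@[47:47]
i=48 'c': node 8→1 (fail-walked)
i=49 'c': node 1→2
i=50 'a': node 2→12  ** P2@[50:50]
i=51 'b': node 12→13  ** P4@[48:51]
i=52 'a': node 13→8 (fail-walked)  ** P1@[51:52],P2@[52:52]
i=53 'b': node 8→10 (fail-walked)
i=54 'c': node 10→11  ** P3@[52:54]
i=55 'a': node 11→9 (fail-walked)  ** P2@[55:55]
i=56 'c': node 9→1 (fail-walked)
i=57 'c': node 1→2

Result: [[1,1],[1,2],[3,3],[8,2],[9,0],[9,4],[13,1],[13,2],[15,1],[15,2],[17,1],[17,2],[19,2],[21,3],[24,1],[24,2],[27,1],[27,2],[28,2],[31,1],[31,2],[32,2],[35,2],[36,4],[38,1],[38,2],[41,2],[42,4],[44,1],[44,2],[47,1],[47,2],[50,2],[51,4],[52,1],[52,2],[54,3],[55,2]]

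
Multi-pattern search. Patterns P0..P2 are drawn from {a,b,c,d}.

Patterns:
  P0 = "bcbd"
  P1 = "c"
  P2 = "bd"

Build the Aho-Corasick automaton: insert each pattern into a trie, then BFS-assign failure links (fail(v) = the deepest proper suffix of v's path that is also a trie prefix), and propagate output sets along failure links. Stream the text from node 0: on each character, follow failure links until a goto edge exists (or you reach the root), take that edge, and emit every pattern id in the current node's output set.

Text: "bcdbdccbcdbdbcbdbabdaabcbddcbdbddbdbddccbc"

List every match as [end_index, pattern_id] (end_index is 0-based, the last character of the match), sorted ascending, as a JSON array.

Construct AC machine:
Trie nodes:
  n0 'ε': b→1 c→5
  n1 'b': c→2 d→6
  n2 'bc': b→3
  n3 'bcb': d→4
  n4 'bcbd': ·  ←P0
  n5 'c': ·  ←P1
  n6 'bd': ·  ←P2

BFS fail/out derivation:
  fail(1) 'b': from fail(0)=0 chase 'b': 0 ⇒ 0;  out=∅∪out(0)=∅
  fail(5) 'c': from fail(0)=0 chase 'c': 0 ⇒ 0;  out={1}∪out(0)={1}
  fail(2) 'bc': from fail(1)=0 chase 'c': 0 ⇒ 5;  out=∅∪out(5)={1}
  fail(6) 'bd': from fail(1)=0 chase 'd': 0 ⇒ 0;  out={2}∪out(0)={2}
  fail(3) 'bcb': from fail(2)=5 chase 'b': 5→0 ⇒ 1;  out=∅∪out(1)=∅
  fail(4) 'bcbd': from fail(3)=1 chase 'd': 1 ⇒ 6;  out={0}∪out(6)={0,2}

Scan:
i=0 'b': node 0→1
i=1 'c': node 1→2  ** P1@[1:1]
i=2 'd': node 2→0 (fail-walked)
i=3 'b': node 0→1
i=4 'd': node 1→6  ** P2@[3:4]
i=5 'c': node 6→5 (fail-walked)  ** P1@[5:5]
i=6 'c': node 5→5 (fail-walked)  ** P1@[6:6]
i=7 'b': node 5→1 (fail-walked)
i=8 'c': node 1→2  ** P1@[8:8]
i=9 'd': node 2→0 (fail-walked)
i=10 'b': node 0→1
i=11 'd': node 1→6  ** P2@[10:11]
i=12 'b': node 6→1 (fail-walked)
i=13 'c': node 1→2  ** P1@[13:13]
i=14 'b': node 2→3
i=15 'd': node 3→4  ** P0@[12:15],P2@[14:15]
i=16 'b': node 4→1 (fail-walked)
i=17 'a': node 1→0 (fail-walked)
i=18 'b': node 0→1
i=19 'd': node 1→6  ** P2@[18:19]
i=20 'a': node 6→0 (fail-walked)
i=21 'a': node 0→0
i=22 'b': node 0→1
i=23 'c': node 1→2  ** P1@[23:23]
i=24 'b': node 2→3
i=25 'd': node 3→4  ** P0@[22:25],P2@[24:25]
i=26 'd': node 4→0 (fail-walked)
i=27 'c': node 0→5  ** P1@[27:27]
i=28 'b': node 5→1 (fail-walked)
i=29 'd': node 1→6  ** P2@[28:29]
i=30 'b': node 6→1 (fail-walked)
i=31 'd': node 1→6  ** P2@[30:31]
i=32 'd': node 6→0 (fail-walked)
i=33 'b': node 0→1
i=34 'd': node 1→6  ** P2@[33:34]
i=35 'b': node 6→1 (fail-walked)
i=36 'd': node 1→6  ** P2@[35:36]
i=37 'd': node 6→0 (fail-walked)
i=38 'c': node 0→5  ** P1@[38:38]
i=39 'c': node 5→5 (fail-walked)  ** P1@[39:39]
i=40 'b': node 5→1 (fail-walked)
i=41 'c': node 1→2  ** P1@[41:41]

Result: [[1,1],[4,2],[5,1],[6,1],[8,1],[11,2],[13,1],[15,0],[15,2],[19,2],[23,1],[25,0],[25,2],[27,1],[29,2],[31,2],[34,2],[36,2],[38,1],[39,1],[41,1]]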